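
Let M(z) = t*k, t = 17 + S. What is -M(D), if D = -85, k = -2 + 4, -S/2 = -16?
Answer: -98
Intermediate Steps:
S = 32 (S = -2*(-16) = 32)
k = 2
t = 49 (t = 17 + 32 = 49)
M(z) = 98 (M(z) = 49*2 = 98)
-M(D) = -1*98 = -98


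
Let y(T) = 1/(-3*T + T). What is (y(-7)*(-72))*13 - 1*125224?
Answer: -877036/7 ≈ -1.2529e+5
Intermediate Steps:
y(T) = -1/(2*T) (y(T) = 1/(-2*T) = -1/(2*T))
(y(-7)*(-72))*13 - 1*125224 = (-½/(-7)*(-72))*13 - 1*125224 = (-½*(-⅐)*(-72))*13 - 125224 = ((1/14)*(-72))*13 - 125224 = -36/7*13 - 125224 = -468/7 - 125224 = -877036/7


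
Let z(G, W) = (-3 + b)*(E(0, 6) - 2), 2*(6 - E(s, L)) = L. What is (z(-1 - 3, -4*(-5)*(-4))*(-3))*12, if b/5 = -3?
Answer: 648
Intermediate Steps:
b = -15 (b = 5*(-3) = -15)
E(s, L) = 6 - L/2
z(G, W) = -18 (z(G, W) = (-3 - 15)*((6 - ½*6) - 2) = -18*((6 - 3) - 2) = -18*(3 - 2) = -18*1 = -18)
(z(-1 - 3, -4*(-5)*(-4))*(-3))*12 = -18*(-3)*12 = 54*12 = 648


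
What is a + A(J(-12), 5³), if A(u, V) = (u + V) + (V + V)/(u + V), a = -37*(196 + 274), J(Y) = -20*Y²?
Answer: -11099945/551 ≈ -20145.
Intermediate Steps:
a = -17390 (a = -37*470 = -17390)
A(u, V) = V + u + 2*V/(V + u) (A(u, V) = (V + u) + (2*V)/(V + u) = (V + u) + 2*V/(V + u) = V + u + 2*V/(V + u))
a + A(J(-12), 5³) = -17390 + ((5³)² + (-20*(-12)²)² + 2*5³ + 2*5³*(-20*(-12)²))/(5³ - 20*(-12)²) = -17390 + (125² + (-20*144)² + 2*125 + 2*125*(-20*144))/(125 - 20*144) = -17390 + (15625 + (-2880)² + 250 + 2*125*(-2880))/(125 - 2880) = -17390 + (15625 + 8294400 + 250 - 720000)/(-2755) = -17390 - 1/2755*7590275 = -17390 - 1518055/551 = -11099945/551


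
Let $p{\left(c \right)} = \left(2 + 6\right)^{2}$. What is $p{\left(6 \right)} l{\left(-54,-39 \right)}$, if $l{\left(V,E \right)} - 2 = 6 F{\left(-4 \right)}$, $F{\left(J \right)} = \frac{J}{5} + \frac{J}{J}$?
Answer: $\frac{1024}{5} \approx 204.8$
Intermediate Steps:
$F{\left(J \right)} = 1 + \frac{J}{5}$ ($F{\left(J \right)} = J \frac{1}{5} + 1 = \frac{J}{5} + 1 = 1 + \frac{J}{5}$)
$l{\left(V,E \right)} = \frac{16}{5}$ ($l{\left(V,E \right)} = 2 + 6 \left(1 + \frac{1}{5} \left(-4\right)\right) = 2 + 6 \left(1 - \frac{4}{5}\right) = 2 + 6 \cdot \frac{1}{5} = 2 + \frac{6}{5} = \frac{16}{5}$)
$p{\left(c \right)} = 64$ ($p{\left(c \right)} = 8^{2} = 64$)
$p{\left(6 \right)} l{\left(-54,-39 \right)} = 64 \cdot \frac{16}{5} = \frac{1024}{5}$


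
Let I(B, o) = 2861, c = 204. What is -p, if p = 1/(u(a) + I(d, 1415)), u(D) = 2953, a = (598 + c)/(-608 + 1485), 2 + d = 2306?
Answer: -1/5814 ≈ -0.00017200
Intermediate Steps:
d = 2304 (d = -2 + 2306 = 2304)
a = 802/877 (a = (598 + 204)/(-608 + 1485) = 802/877 ≈ 0.91448)
p = 1/5814 (p = 1/(2953 + 2861) = 1/5814 ≈ 0.00017200)
-p = -1*1/5814 = -1/5814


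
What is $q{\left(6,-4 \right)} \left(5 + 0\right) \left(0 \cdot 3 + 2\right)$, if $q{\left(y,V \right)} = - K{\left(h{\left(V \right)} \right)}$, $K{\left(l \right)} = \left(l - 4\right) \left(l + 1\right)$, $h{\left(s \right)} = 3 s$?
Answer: $-1760$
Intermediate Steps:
$K{\left(l \right)} = \left(1 + l\right) \left(-4 + l\right)$ ($K{\left(l \right)} = \left(-4 + l\right) \left(1 + l\right) = \left(1 + l\right) \left(-4 + l\right)$)
$q{\left(y,V \right)} = 4 - 9 V^{2} + 9 V$ ($q{\left(y,V \right)} = - (-4 + \left(3 V\right)^{2} - 3 \cdot 3 V) = - (-4 + 9 V^{2} - 9 V) = - (-4 - 9 V + 9 V^{2}) = 4 - 9 V^{2} + 9 V$)
$q{\left(6,-4 \right)} \left(5 + 0\right) \left(0 \cdot 3 + 2\right) = \left(4 - 9 \left(-4\right)^{2} + 9 \left(-4\right)\right) \left(5 + 0\right) \left(0 \cdot 3 + 2\right) = \left(4 - 144 - 36\right) 5 \left(0 + 2\right) = \left(4 - 144 - 36\right) 5 \cdot 2 = \left(-176\right) 10 = -1760$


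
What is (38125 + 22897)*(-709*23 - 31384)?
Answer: -2910200202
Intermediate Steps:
(38125 + 22897)*(-709*23 - 31384) = 61022*(-16307 - 31384) = 61022*(-47691) = -2910200202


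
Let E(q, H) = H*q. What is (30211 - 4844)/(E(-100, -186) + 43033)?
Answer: 25367/61633 ≈ 0.41158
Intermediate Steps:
(30211 - 4844)/(E(-100, -186) + 43033) = (30211 - 4844)/(-186*(-100) + 43033) = 25367/(18600 + 43033) = 25367/61633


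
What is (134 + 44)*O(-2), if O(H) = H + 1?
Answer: -178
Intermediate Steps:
O(H) = 1 + H
(134 + 44)*O(-2) = (134 + 44)*(1 - 2) = 178*(-1) = -178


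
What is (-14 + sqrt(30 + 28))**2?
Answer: (14 - sqrt(58))**2 ≈ 40.758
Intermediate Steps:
(-14 + sqrt(30 + 28))**2 = (-14 + sqrt(58))**2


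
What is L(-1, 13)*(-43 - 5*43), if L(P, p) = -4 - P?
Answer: 774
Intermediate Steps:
L(-1, 13)*(-43 - 5*43) = (-4 - 1*(-1))*(-43 - 5*43) = (-4 + 1)*(-43 - 215) = -3*(-258) = 774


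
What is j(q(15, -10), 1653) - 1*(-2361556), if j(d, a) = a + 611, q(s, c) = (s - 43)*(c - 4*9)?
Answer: 2363820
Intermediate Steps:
q(s, c) = (-43 + s)*(-36 + c) (q(s, c) = (-43 + s)*(c - 36) = (-43 + s)*(-36 + c))
j(d, a) = 611 + a
j(q(15, -10), 1653) - 1*(-2361556) = (611 + 1653) - 1*(-2361556) = 2264 + 2361556 = 2363820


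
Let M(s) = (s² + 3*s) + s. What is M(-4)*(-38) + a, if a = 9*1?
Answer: 9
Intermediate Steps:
a = 9
M(s) = s² + 4*s
M(-4)*(-38) + a = -4*(4 - 4)*(-38) + 9 = -4*0*(-38) + 9 = 0*(-38) + 9 = 0 + 9 = 9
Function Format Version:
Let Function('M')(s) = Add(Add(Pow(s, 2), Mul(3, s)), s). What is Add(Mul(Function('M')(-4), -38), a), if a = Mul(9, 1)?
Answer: 9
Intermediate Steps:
a = 9
Function('M')(s) = Add(Pow(s, 2), Mul(4, s))
Add(Mul(Function('M')(-4), -38), a) = Add(Mul(Mul(-4, Add(4, -4)), -38), 9) = Add(Mul(Mul(-4, 0), -38), 9) = Add(Mul(0, -38), 9) = Add(0, 9) = 9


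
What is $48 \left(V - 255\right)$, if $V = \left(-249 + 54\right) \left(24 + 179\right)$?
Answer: $-1912320$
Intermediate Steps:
$V = -39585$ ($V = \left(-195\right) 203 = -39585$)
$48 \left(V - 255\right) = 48 \left(-39585 - 255\right) = 48 \left(-39840\right) = -1912320$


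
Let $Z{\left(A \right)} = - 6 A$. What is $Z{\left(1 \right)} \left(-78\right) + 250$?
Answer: $718$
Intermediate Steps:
$Z{\left(1 \right)} \left(-78\right) + 250 = \left(-6\right) 1 \left(-78\right) + 250 = \left(-6\right) \left(-78\right) + 250 = 468 + 250 = 718$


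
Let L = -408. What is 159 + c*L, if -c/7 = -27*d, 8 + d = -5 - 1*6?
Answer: 1465287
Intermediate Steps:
d = -19 (d = -8 + (-5 - 1*6) = -8 + (-5 - 6) = -8 - 11 = -19)
c = -3591 (c = -(-189)*(-19) = -7*513 = -3591)
159 + c*L = 159 - 3591*(-408) = 159 + 1465128 = 1465287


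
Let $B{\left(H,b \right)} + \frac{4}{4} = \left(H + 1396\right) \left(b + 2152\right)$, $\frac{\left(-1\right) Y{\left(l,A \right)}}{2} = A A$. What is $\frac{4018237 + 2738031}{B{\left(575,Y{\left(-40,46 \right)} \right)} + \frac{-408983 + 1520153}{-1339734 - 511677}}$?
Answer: $- \frac{4169542964716}{2530065203687} \approx -1.648$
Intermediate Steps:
$Y{\left(l,A \right)} = - 2 A^{2}$ ($Y{\left(l,A \right)} = - 2 A A = - 2 A^{2}$)
$B{\left(H,b \right)} = -1 + \left(1396 + H\right) \left(2152 + b\right)$ ($B{\left(H,b \right)} = -1 + \left(H + 1396\right) \left(b + 2152\right) = -1 + \left(1396 + H\right) \left(2152 + b\right)$)
$\frac{4018237 + 2738031}{B{\left(575,Y{\left(-40,46 \right)} \right)} + \frac{-408983 + 1520153}{-1339734 - 511677}} = \frac{4018237 + 2738031}{\left(3004191 + 1396 \left(- 2 \cdot 46^{2}\right) + 2152 \cdot 575 + 575 \left(- 2 \cdot 46^{2}\right)\right) + \frac{-408983 + 1520153}{-1339734 - 511677}} = \frac{6756268}{\left(3004191 + 1396 \left(\left(-2\right) 2116\right) + 1237400 + 575 \left(\left(-2\right) 2116\right)\right) + \frac{1111170}{-1851411}} = \frac{6756268}{\left(3004191 + 1396 \left(-4232\right) + 1237400 + 575 \left(-4232\right)\right) + 1111170 \left(- \frac{1}{1851411}\right)} = \frac{6756268}{\left(3004191 - 5907872 + 1237400 - 2433400\right) - \frac{370390}{617137}} = \frac{6756268}{-4099681 - \frac{370390}{617137}} = \frac{6756268}{- \frac{2530065203687}{617137}} = 6756268 \left(- \frac{617137}{2530065203687}\right) = - \frac{4169542964716}{2530065203687}$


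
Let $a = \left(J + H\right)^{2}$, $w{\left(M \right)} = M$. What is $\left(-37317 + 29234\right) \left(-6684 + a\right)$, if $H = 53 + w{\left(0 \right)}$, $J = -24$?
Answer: $47228969$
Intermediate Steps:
$H = 53$ ($H = 53 + 0 = 53$)
$a = 841$ ($a = \left(-24 + 53\right)^{2} = 29^{2} = 841$)
$\left(-37317 + 29234\right) \left(-6684 + a\right) = \left(-37317 + 29234\right) \left(-6684 + 841\right) = \left(-8083\right) \left(-5843\right) = 47228969$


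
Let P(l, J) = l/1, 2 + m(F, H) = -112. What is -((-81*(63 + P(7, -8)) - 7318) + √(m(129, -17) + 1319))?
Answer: 12988 - √1205 ≈ 12953.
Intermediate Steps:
m(F, H) = -114 (m(F, H) = -2 - 112 = -114)
P(l, J) = l (P(l, J) = 1*l = l)
-((-81*(63 + P(7, -8)) - 7318) + √(m(129, -17) + 1319)) = -((-81*(63 + 7) - 7318) + √(-114 + 1319)) = -((-81*70 - 7318) + √1205) = -((-5670 - 7318) + √1205) = -(-12988 + √1205) = 12988 - √1205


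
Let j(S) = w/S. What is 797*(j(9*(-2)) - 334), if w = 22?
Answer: -2404549/9 ≈ -2.6717e+5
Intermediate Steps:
j(S) = 22/S
797*(j(9*(-2)) - 334) = 797*(22/((9*(-2))) - 334) = 797*(22/(-18) - 334) = 797*(22*(-1/18) - 334) = 797*(-11/9 - 334) = 797*(-3017/9) = -2404549/9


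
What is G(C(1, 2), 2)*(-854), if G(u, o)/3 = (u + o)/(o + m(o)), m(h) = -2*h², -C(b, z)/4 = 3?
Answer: -4270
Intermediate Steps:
C(b, z) = -12 (C(b, z) = -4*3 = -12)
G(u, o) = 3*(o + u)/(o - 2*o²) (G(u, o) = 3*((u + o)/(o - 2*o²)) = 3*((o + u)/(o - 2*o²)) = 3*(o + u)/(o - 2*o²))
G(C(1, 2), 2)*(-854) = (3*(-1*2 - 1*(-12))/(2*(-1 + 2*2)))*(-854) = (3*(½)*(-2 + 12)/(-1 + 4))*(-854) = (3*(½)*10/3)*(-854) = (3*(½)*(⅓)*10)*(-854) = 5*(-854) = -4270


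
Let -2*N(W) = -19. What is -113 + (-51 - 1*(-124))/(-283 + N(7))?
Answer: -61957/547 ≈ -113.27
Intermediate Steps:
N(W) = 19/2 (N(W) = -½*(-19) = 19/2)
-113 + (-51 - 1*(-124))/(-283 + N(7)) = -113 + (-51 - 1*(-124))/(-283 + 19/2) = -113 + (-51 + 124)/(-547/2) = -113 + 73*(-2/547) = -113 - 146/547 = -61957/547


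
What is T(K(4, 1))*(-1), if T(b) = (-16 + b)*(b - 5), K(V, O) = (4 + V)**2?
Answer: -2832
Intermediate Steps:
T(b) = (-16 + b)*(-5 + b)
T(K(4, 1))*(-1) = (80 + ((4 + 4)**2)**2 - 21*(4 + 4)**2)*(-1) = (80 + (8**2)**2 - 21*8**2)*(-1) = (80 + 64**2 - 21*64)*(-1) = (80 + 4096 - 1344)*(-1) = 2832*(-1) = -2832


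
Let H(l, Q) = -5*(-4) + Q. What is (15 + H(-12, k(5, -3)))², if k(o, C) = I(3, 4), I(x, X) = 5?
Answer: 1600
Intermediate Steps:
k(o, C) = 5
H(l, Q) = 20 + Q
(15 + H(-12, k(5, -3)))² = (15 + (20 + 5))² = (15 + 25)² = 40² = 1600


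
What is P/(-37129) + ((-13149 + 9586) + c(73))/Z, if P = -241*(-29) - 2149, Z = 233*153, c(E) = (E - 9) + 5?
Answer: -302269886/1323611721 ≈ -0.22837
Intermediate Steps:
c(E) = -4 + E (c(E) = (-9 + E) + 5 = -4 + E)
Z = 35649
P = 4840 (P = 6989 - 2149 = 4840)
P/(-37129) + ((-13149 + 9586) + c(73))/Z = 4840/(-37129) + ((-13149 + 9586) + (-4 + 73))/35649 = 4840*(-1/37129) + (-3563 + 69)*(1/35649) = -4840/37129 - 3494*1/35649 = -4840/37129 - 3494/35649 = -302269886/1323611721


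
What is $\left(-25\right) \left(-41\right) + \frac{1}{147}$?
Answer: $\frac{150676}{147} \approx 1025.0$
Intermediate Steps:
$\left(-25\right) \left(-41\right) + \frac{1}{147} = 1025 + \frac{1}{147} = \frac{150676}{147}$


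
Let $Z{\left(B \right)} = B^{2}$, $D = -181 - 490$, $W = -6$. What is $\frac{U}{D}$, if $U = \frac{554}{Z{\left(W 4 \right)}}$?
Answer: $- \frac{277}{193248} \approx -0.0014334$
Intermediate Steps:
$D = -671$ ($D = -181 - 490 = -671$)
$U = \frac{277}{288}$ ($U = \frac{554}{\left(\left(-6\right) 4\right)^{2}} = \frac{554}{\left(-24\right)^{2}} = \frac{554}{576} = 554 \cdot \frac{1}{576} = \frac{277}{288} \approx 0.96181$)
$\frac{U}{D} = \frac{277}{288 \left(-671\right)} = \frac{277}{288} \left(- \frac{1}{671}\right) = - \frac{277}{193248}$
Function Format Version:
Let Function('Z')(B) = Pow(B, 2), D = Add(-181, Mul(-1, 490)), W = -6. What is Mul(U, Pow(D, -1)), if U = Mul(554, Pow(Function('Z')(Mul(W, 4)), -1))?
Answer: Rational(-277, 193248) ≈ -0.0014334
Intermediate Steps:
D = -671 (D = Add(-181, -490) = -671)
U = Rational(277, 288) (U = Mul(554, Pow(Pow(Mul(-6, 4), 2), -1)) = Mul(554, Pow(Pow(-24, 2), -1)) = Mul(554, Pow(576, -1)) = Mul(554, Rational(1, 576)) = Rational(277, 288) ≈ 0.96181)
Mul(U, Pow(D, -1)) = Mul(Rational(277, 288), Pow(-671, -1)) = Mul(Rational(277, 288), Rational(-1, 671)) = Rational(-277, 193248)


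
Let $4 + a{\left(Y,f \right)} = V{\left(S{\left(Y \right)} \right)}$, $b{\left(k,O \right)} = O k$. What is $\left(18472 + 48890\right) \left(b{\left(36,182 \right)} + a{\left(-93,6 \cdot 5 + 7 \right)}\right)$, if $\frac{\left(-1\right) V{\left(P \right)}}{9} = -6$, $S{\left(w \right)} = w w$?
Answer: $444723924$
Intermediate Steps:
$S{\left(w \right)} = w^{2}$
$V{\left(P \right)} = 54$ ($V{\left(P \right)} = \left(-9\right) \left(-6\right) = 54$)
$a{\left(Y,f \right)} = 50$ ($a{\left(Y,f \right)} = -4 + 54 = 50$)
$\left(18472 + 48890\right) \left(b{\left(36,182 \right)} + a{\left(-93,6 \cdot 5 + 7 \right)}\right) = \left(18472 + 48890\right) \left(182 \cdot 36 + 50\right) = 67362 \left(6552 + 50\right) = 67362 \cdot 6602 = 444723924$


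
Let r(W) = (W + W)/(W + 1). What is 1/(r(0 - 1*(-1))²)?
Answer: 1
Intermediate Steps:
r(W) = 2*W/(1 + W) (r(W) = (2*W)/(1 + W) = 2*W/(1 + W))
1/(r(0 - 1*(-1))²) = 1/((2*(0 - 1*(-1))/(1 + (0 - 1*(-1))))²) = 1/((2*(0 + 1)/(1 + (0 + 1)))²) = 1/((2*1/(1 + 1))²) = 1/((2*1/2)²) = 1/((2*1*(½))²) = 1/(1²) = 1/1 = 1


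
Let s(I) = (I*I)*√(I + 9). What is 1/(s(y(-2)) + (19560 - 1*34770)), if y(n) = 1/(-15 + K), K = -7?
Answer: -78386742720/1192262356771003 - 484*√4334/1192262356771003 ≈ -6.5746e-5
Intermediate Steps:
y(n) = -1/22 (y(n) = 1/(-15 - 7) = 1/(-22) = -1/22)
s(I) = I²*√(9 + I)
1/(s(y(-2)) + (19560 - 1*34770)) = 1/((-1/22)²*√(9 - 1/22) + (19560 - 1*34770)) = 1/(√(197/22)/484 + (19560 - 34770)) = 1/((√4334/22)/484 - 15210) = 1/(√4334/10648 - 15210) = 1/(-15210 + √4334/10648)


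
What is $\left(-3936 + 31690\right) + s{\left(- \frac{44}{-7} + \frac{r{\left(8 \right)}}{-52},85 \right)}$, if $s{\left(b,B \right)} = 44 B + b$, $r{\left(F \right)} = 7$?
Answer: $\frac{11466055}{364} \approx 31500.0$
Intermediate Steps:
$s{\left(b,B \right)} = b + 44 B$
$\left(-3936 + 31690\right) + s{\left(- \frac{44}{-7} + \frac{r{\left(8 \right)}}{-52},85 \right)} = \left(-3936 + 31690\right) + \left(\left(- \frac{44}{-7} + \frac{7}{-52}\right) + 44 \cdot 85\right) = 27754 + \left(\left(\left(-44\right) \left(- \frac{1}{7}\right) + 7 \left(- \frac{1}{52}\right)\right) + 3740\right) = 27754 + \left(\left(\frac{44}{7} - \frac{7}{52}\right) + 3740\right) = 27754 + \left(\frac{2239}{364} + 3740\right) = 27754 + \frac{1363599}{364} = \frac{11466055}{364}$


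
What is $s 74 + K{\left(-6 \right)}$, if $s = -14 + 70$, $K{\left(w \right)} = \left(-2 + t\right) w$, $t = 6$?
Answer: $4120$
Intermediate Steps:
$K{\left(w \right)} = 4 w$ ($K{\left(w \right)} = \left(-2 + 6\right) w = 4 w$)
$s = 56$
$s 74 + K{\left(-6 \right)} = 56 \cdot 74 + 4 \left(-6\right) = 4144 - 24 = 4120$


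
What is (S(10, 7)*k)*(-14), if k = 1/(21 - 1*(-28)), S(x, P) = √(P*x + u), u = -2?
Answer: -4*√17/7 ≈ -2.3561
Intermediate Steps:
S(x, P) = √(-2 + P*x) (S(x, P) = √(P*x - 2) = √(-2 + P*x))
k = 1/49 (k = 1/(21 + 28) = 1/49 ≈ 0.020408)
(S(10, 7)*k)*(-14) = (√(-2 + 7*10)*(1/49))*(-14) = (√(-2 + 70)*(1/49))*(-14) = (√68*(1/49))*(-14) = ((2*√17)*(1/49))*(-14) = (2*√17/49)*(-14) = -4*√17/7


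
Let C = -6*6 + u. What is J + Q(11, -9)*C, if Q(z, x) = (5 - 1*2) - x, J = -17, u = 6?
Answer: -377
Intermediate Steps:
Q(z, x) = 3 - x (Q(z, x) = (5 - 2) - x = 3 - x)
C = -30 (C = -6*6 + 6 = -36 + 6 = -30)
J + Q(11, -9)*C = -17 + (3 - 1*(-9))*(-30) = -17 + (3 + 9)*(-30) = -17 + 12*(-30) = -17 - 360 = -377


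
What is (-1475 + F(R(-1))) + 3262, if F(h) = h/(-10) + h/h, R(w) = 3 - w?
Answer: 8938/5 ≈ 1787.6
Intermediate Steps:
F(h) = 1 - h/10 (F(h) = h*(-⅒) + 1 = -h/10 + 1 = 1 - h/10)
(-1475 + F(R(-1))) + 3262 = (-1475 + (1 - (3 - 1*(-1))/10)) + 3262 = (-1475 + (1 - (3 + 1)/10)) + 3262 = (-1475 + (1 - ⅒*4)) + 3262 = (-1475 + (1 - ⅖)) + 3262 = (-1475 + ⅗) + 3262 = -7372/5 + 3262 = 8938/5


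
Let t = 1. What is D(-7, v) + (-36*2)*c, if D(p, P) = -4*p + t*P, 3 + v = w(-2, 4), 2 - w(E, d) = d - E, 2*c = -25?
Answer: 921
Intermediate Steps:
c = -25/2 (c = (½)*(-25) = -25/2 ≈ -12.500)
w(E, d) = 2 + E - d (w(E, d) = 2 - (d - E) = 2 + (E - d) = 2 + E - d)
v = -7 (v = -3 + (2 - 2 - 1*4) = -3 + (2 - 2 - 4) = -3 - 4 = -7)
D(p, P) = P - 4*p (D(p, P) = -4*p + 1*P = -4*p + P = P - 4*p)
D(-7, v) + (-36*2)*c = (-7 - 4*(-7)) - 36*2*(-25/2) = (-7 + 28) - 72*(-25/2) = 21 + 900 = 921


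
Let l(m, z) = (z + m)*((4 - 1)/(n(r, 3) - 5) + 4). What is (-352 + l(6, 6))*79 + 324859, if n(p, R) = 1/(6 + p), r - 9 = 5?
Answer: 3302953/11 ≈ 3.0027e+5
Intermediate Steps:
r = 14 (r = 9 + 5 = 14)
l(m, z) = 112*m/33 + 112*z/33 (l(m, z) = (z + m)*((4 - 1)/(1/(6 + 14) - 5) + 4) = (m + z)*(3/(1/20 - 5) + 4) = (m + z)*(3/(-99/20) + 4) = (m + z)*(3*(-20/99) + 4) = (m + z)*(-20/33 + 4) = (m + z)*(112/33) = 112*m/33 + 112*z/33)
(-352 + l(6, 6))*79 + 324859 = (-352 + ((112/33)*6 + (112/33)*6))*79 + 324859 = (-352 + (224/11 + 224/11))*79 + 324859 = (-352 + 448/11)*79 + 324859 = -3424/11*79 + 324859 = -270496/11 + 324859 = 3302953/11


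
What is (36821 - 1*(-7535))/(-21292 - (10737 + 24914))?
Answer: -44356/56943 ≈ -0.77895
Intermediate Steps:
(36821 - 1*(-7535))/(-21292 - (10737 + 24914)) = (36821 + 7535)/(-21292 - 1*35651) = 44356/(-21292 - 35651) = 44356/(-56943) = 44356*(-1/56943) = -44356/56943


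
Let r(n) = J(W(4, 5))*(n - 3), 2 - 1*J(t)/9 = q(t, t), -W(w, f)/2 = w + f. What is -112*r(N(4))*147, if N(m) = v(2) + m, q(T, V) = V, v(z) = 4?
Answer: -14817600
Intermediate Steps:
W(w, f) = -2*f - 2*w (W(w, f) = -2*(w + f) = -2*(f + w) = -2*f - 2*w)
J(t) = 18 - 9*t
N(m) = 4 + m
r(n) = -540 + 180*n (r(n) = (18 - 9*(-2*5 - 2*4))*(n - 3) = (18 - 9*(-10 - 8))*(-3 + n) = (18 - 9*(-18))*(-3 + n) = (18 + 162)*(-3 + n) = 180*(-3 + n) = -540 + 180*n)
-112*r(N(4))*147 = -112*(-540 + 180*(4 + 4))*147 = -112*(-540 + 180*8)*147 = -112*(-540 + 1440)*147 = -112*900*147 = -100800*147 = -14817600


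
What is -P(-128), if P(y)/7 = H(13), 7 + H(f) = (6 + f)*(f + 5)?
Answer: -2345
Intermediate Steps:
H(f) = -7 + (5 + f)*(6 + f) (H(f) = -7 + (6 + f)*(f + 5) = -7 + (6 + f)*(5 + f) = -7 + (5 + f)*(6 + f))
P(y) = 2345 (P(y) = 7*(23 + 13² + 11*13) = 7*(23 + 169 + 143) = 7*335 = 2345)
-P(-128) = -1*2345 = -2345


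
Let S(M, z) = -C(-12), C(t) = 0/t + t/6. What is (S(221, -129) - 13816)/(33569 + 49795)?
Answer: -6907/41682 ≈ -0.16571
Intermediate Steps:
C(t) = t/6 (C(t) = 0 + t*(⅙) = 0 + t/6 = t/6)
S(M, z) = 2 (S(M, z) = -(-12)/6 = -1*(-2) = 2)
(S(221, -129) - 13816)/(33569 + 49795) = (2 - 13816)/(33569 + 49795) = -13814/83364 = -13814*1/83364 = -6907/41682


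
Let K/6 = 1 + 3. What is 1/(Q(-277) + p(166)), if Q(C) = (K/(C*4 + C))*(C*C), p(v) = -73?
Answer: -5/7013 ≈ -0.00071296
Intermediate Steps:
K = 24 (K = 6*(1 + 3) = 6*4 = 24)
Q(C) = 24*C/5 (Q(C) = (24/(C*4 + C))*(C*C) = (24/(4*C + C))*C² = (24/((5*C)))*C² = (24*(1/(5*C)))*C² = (24/(5*C))*C² = 24*C/5)
1/(Q(-277) + p(166)) = 1/((24/5)*(-277) - 73) = 1/(-6648/5 - 73) = 1/(-7013/5) = -5/7013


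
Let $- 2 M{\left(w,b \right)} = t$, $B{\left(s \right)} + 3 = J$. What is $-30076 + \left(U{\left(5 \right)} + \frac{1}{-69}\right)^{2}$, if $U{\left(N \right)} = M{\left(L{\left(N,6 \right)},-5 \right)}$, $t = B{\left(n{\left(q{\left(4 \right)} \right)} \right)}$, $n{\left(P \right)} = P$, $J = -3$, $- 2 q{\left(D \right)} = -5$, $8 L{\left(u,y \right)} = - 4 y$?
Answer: $- \frac{143149400}{4761} \approx -30067.0$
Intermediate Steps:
$L{\left(u,y \right)} = - \frac{y}{2}$ ($L{\left(u,y \right)} = \frac{\left(-4\right) y}{8} = - \frac{y}{2}$)
$q{\left(D \right)} = \frac{5}{2}$ ($q{\left(D \right)} = \left(- \frac{1}{2}\right) \left(-5\right) = \frac{5}{2}$)
$B{\left(s \right)} = -6$ ($B{\left(s \right)} = -3 - 3 = -6$)
$t = -6$
$M{\left(w,b \right)} = 3$ ($M{\left(w,b \right)} = \left(- \frac{1}{2}\right) \left(-6\right) = 3$)
$U{\left(N \right)} = 3$
$-30076 + \left(U{\left(5 \right)} + \frac{1}{-69}\right)^{2} = -30076 + \left(3 + \frac{1}{-69}\right)^{2} = -30076 + \left(3 - \frac{1}{69}\right)^{2} = -30076 + \left(\frac{206}{69}\right)^{2} = -30076 + \frac{42436}{4761} = - \frac{143149400}{4761}$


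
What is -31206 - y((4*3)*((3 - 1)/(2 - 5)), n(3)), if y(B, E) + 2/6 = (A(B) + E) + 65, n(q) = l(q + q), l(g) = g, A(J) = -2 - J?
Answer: -93848/3 ≈ -31283.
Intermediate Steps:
n(q) = 2*q (n(q) = q + q = 2*q)
y(B, E) = 188/3 + E - B (y(B, E) = -⅓ + (((-2 - B) + E) + 65) = -⅓ + ((-2 + E - B) + 65) = -⅓ + (63 + E - B) = 188/3 + E - B)
-31206 - y((4*3)*((3 - 1)/(2 - 5)), n(3)) = -31206 - (188/3 + 2*3 - 4*3*(3 - 1)/(2 - 5)) = -31206 - (188/3 + 6 - 12*2/(-3)) = -31206 - (188/3 + 6 - 12*2*(-⅓)) = -31206 - (188/3 + 6 - 12*(-2)/3) = -31206 - (188/3 + 6 - 1*(-8)) = -31206 - (188/3 + 6 + 8) = -31206 - 1*230/3 = -31206 - 230/3 = -93848/3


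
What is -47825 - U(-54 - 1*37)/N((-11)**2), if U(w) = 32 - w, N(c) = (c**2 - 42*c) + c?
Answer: -462946123/9680 ≈ -47825.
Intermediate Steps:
N(c) = c**2 - 41*c
-47825 - U(-54 - 1*37)/N((-11)**2) = -47825 - (32 - (-54 - 1*37))/((-11)**2*(-41 + (-11)**2)) = -47825 - (32 - (-54 - 37))/(121*(-41 + 121)) = -47825 - (32 - 1*(-91))/(121*80) = -47825 - (32 + 91)/9680 = -47825 - 123/9680 = -462946123/9680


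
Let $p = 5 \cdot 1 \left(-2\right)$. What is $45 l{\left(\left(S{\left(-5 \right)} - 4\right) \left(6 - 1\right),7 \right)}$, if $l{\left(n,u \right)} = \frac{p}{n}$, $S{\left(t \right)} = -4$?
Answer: $\frac{45}{4} \approx 11.25$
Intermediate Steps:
$p = -10$ ($p = 5 \left(-2\right) = -10$)
$l{\left(n,u \right)} = - \frac{10}{n}$
$45 l{\left(\left(S{\left(-5 \right)} - 4\right) \left(6 - 1\right),7 \right)} = 45 \left(- \frac{10}{\left(-4 - 4\right) \left(6 - 1\right)}\right) = 45 \left(- \frac{10}{\left(-8\right) 5}\right) = 45 \left(- \frac{10}{-40}\right) = 45 \left(\left(-10\right) \left(- \frac{1}{40}\right)\right) = 45 \cdot \frac{1}{4} = \frac{45}{4}$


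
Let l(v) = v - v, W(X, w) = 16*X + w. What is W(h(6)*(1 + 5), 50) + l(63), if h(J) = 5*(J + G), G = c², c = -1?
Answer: 3410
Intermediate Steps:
G = 1 (G = (-1)² = 1)
h(J) = 5 + 5*J (h(J) = 5*(J + 1) = 5*(1 + J) = 5 + 5*J)
W(X, w) = w + 16*X
l(v) = 0
W(h(6)*(1 + 5), 50) + l(63) = (50 + 16*((5 + 5*6)*(1 + 5))) + 0 = (50 + 16*((5 + 30)*6)) + 0 = (50 + 16*(35*6)) + 0 = (50 + 16*210) + 0 = (50 + 3360) + 0 = 3410 + 0 = 3410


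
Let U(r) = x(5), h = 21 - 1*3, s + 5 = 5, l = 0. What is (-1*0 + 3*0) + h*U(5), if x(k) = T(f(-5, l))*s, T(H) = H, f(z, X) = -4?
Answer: 0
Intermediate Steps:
s = 0 (s = -5 + 5 = 0)
x(k) = 0 (x(k) = -4*0 = 0)
h = 18 (h = 21 - 3 = 18)
U(r) = 0
(-1*0 + 3*0) + h*U(5) = (-1*0 + 3*0) + 18*0 = (0 + 0) + 0 = 0 + 0 = 0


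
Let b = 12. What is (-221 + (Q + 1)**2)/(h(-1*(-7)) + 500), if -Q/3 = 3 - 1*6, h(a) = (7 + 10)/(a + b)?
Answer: -2299/9517 ≈ -0.24157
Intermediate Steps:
h(a) = 17/(12 + a) (h(a) = (7 + 10)/(a + 12) = 17/(12 + a))
Q = 9 (Q = -3*(3 - 1*6) = -3*(3 - 6) = -3*(-3) = 9)
(-221 + (Q + 1)**2)/(h(-1*(-7)) + 500) = (-221 + (9 + 1)**2)/(17/(12 - 1*(-7)) + 500) = (-221 + 10**2)/(17/(12 + 7) + 500) = (-221 + 100)/(17/19 + 500) = -121/(17*(1/19) + 500) = -121/(17/19 + 500) = -121/9517/19 = -121*19/9517 = -2299/9517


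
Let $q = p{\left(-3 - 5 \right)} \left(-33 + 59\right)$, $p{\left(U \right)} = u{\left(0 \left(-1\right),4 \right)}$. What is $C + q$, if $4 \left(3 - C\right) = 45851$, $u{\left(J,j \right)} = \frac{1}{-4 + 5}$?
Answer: $- \frac{45735}{4} \approx -11434.0$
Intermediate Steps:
$u{\left(J,j \right)} = 1$ ($u{\left(J,j \right)} = 1^{-1} = 1$)
$p{\left(U \right)} = 1$
$q = 26$ ($q = 1 \left(-33 + 59\right) = 1 \cdot 26 = 26$)
$C = - \frac{45839}{4}$ ($C = 3 - \frac{45851}{4} = - \frac{45839}{4} \approx -11460.0$)
$C + q = - \frac{45839}{4} + 26 = - \frac{45735}{4}$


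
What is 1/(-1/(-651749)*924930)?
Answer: 651749/924930 ≈ 0.70465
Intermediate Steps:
1/(-1/(-651749)*924930) = (1/924930)/(-1*(-1/651749)) = (1/924930)/(1/651749) = 651749*(1/924930) = 651749/924930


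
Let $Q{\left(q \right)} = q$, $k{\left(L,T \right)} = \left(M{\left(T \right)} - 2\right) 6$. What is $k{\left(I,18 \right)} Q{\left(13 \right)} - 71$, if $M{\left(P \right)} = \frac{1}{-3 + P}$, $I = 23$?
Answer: $- \frac{1109}{5} \approx -221.8$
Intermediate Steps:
$k{\left(L,T \right)} = -12 + \frac{6}{-3 + T}$ ($k{\left(L,T \right)} = \left(\frac{1}{-3 + T} - 2\right) 6 = \left(-2 + \frac{1}{-3 + T}\right) 6 = -12 + \frac{6}{-3 + T}$)
$k{\left(I,18 \right)} Q{\left(13 \right)} - 71 = \frac{6 \left(7 - 36\right)}{-3 + 18} \cdot 13 - 71 = \frac{6 \left(7 - 36\right)}{15} \cdot 13 - 71 = 6 \cdot \frac{1}{15} \left(-29\right) 13 - 71 = \left(- \frac{58}{5}\right) 13 - 71 = - \frac{754}{5} - 71 = - \frac{1109}{5}$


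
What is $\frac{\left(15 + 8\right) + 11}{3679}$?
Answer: $\frac{34}{3679} \approx 0.0092416$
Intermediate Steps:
$\frac{\left(15 + 8\right) + 11}{3679} = \left(23 + 11\right) \frac{1}{3679} = 34 \cdot \frac{1}{3679} = \frac{34}{3679}$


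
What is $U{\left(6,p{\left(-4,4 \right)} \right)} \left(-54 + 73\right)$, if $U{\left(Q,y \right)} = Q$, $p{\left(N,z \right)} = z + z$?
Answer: $114$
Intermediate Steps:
$p{\left(N,z \right)} = 2 z$
$U{\left(6,p{\left(-4,4 \right)} \right)} \left(-54 + 73\right) = 6 \left(-54 + 73\right) = 6 \cdot 19 = 114$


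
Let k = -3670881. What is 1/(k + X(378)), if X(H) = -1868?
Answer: -1/3672749 ≈ -2.7228e-7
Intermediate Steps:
1/(k + X(378)) = 1/(-3670881 - 1868) = 1/(-3672749) = -1/3672749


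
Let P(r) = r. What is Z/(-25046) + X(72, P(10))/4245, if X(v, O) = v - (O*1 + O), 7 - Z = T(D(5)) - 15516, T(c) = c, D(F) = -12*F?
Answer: -64847443/106320270 ≈ -0.60993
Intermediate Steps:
Z = 15583 (Z = 7 - (-12*5 - 15516) = 7 - (-60 - 15516) = 7 - 1*(-15576) = 7 + 15576 = 15583)
X(v, O) = v - 2*O (X(v, O) = v - (O + O) = v - 2*O)
Z/(-25046) + X(72, P(10))/4245 = 15583/(-25046) + (72 - 2*10)/4245 = 15583*(-1/25046) + (72 - 20)*(1/4245) = -15583/25046 + 52*(1/4245) = -15583/25046 + 52/4245 = -64847443/106320270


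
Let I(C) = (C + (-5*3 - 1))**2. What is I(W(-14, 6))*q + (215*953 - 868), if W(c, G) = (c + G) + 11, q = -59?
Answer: 194056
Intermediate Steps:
W(c, G) = 11 + G + c (W(c, G) = (G + c) + 11 = 11 + G + c)
I(C) = (-16 + C)**2 (I(C) = (C + (-15 - 1))**2 = (C - 16)**2 = (-16 + C)**2)
I(W(-14, 6))*q + (215*953 - 868) = (-16 + (11 + 6 - 14))**2*(-59) + (215*953 - 868) = (-16 + 3)**2*(-59) + (204895 - 868) = (-13)**2*(-59) + 204027 = 169*(-59) + 204027 = -9971 + 204027 = 194056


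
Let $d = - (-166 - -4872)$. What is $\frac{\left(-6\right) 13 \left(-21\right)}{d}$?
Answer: $- \frac{63}{181} \approx -0.34807$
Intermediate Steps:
$d = -4706$ ($d = - (-166 + 4872) = \left(-1\right) 4706 = -4706$)
$\frac{\left(-6\right) 13 \left(-21\right)}{d} = \frac{\left(-6\right) 13 \left(-21\right)}{-4706} = \left(-78\right) \left(-21\right) \left(- \frac{1}{4706}\right) = 1638 \left(- \frac{1}{4706}\right) = - \frac{63}{181}$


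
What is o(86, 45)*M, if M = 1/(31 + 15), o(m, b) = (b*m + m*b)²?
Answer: 29953800/23 ≈ 1.3023e+6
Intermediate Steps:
o(m, b) = 4*b²*m² (o(m, b) = (b*m + b*m)² = (2*b*m)² = 4*b²*m²)
M = 1/46 ≈ 0.021739
o(86, 45)*M = (4*45²*86²)*(1/46) = (4*2025*7396)*(1/46) = 59907600*(1/46) = 29953800/23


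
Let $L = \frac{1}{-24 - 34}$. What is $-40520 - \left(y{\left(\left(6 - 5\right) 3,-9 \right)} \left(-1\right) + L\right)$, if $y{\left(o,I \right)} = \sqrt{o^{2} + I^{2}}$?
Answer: $- \frac{2350159}{58} + 3 \sqrt{10} \approx -40511.0$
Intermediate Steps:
$L = - \frac{1}{58}$ ($L = \frac{1}{-58} = - \frac{1}{58} \approx -0.017241$)
$y{\left(o,I \right)} = \sqrt{I^{2} + o^{2}}$
$-40520 - \left(y{\left(\left(6 - 5\right) 3,-9 \right)} \left(-1\right) + L\right) = -40520 - \left(\sqrt{\left(-9\right)^{2} + \left(\left(6 - 5\right) 3\right)^{2}} \left(-1\right) - \frac{1}{58}\right) = -40520 - \left(\sqrt{81 + \left(1 \cdot 3\right)^{2}} \left(-1\right) - \frac{1}{58}\right) = -40520 - \left(\sqrt{81 + 3^{2}} \left(-1\right) - \frac{1}{58}\right) = -40520 - \left(\sqrt{81 + 9} \left(-1\right) - \frac{1}{58}\right) = -40520 - \left(\sqrt{90} \left(-1\right) - \frac{1}{58}\right) = -40520 - \left(3 \sqrt{10} \left(-1\right) - \frac{1}{58}\right) = -40520 - \left(- 3 \sqrt{10} - \frac{1}{58}\right) = -40520 - \left(- \frac{1}{58} - 3 \sqrt{10}\right) = -40520 + \left(\frac{1}{58} + 3 \sqrt{10}\right) = - \frac{2350159}{58} + 3 \sqrt{10}$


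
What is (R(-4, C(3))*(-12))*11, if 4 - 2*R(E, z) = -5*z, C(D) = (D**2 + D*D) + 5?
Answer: -7854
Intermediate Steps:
C(D) = 5 + 2*D**2 (C(D) = (D**2 + D**2) + 5 = 2*D**2 + 5 = 5 + 2*D**2)
R(E, z) = 2 + 5*z/2 (R(E, z) = 2 - (-5)*z/2 = 2 + 5*z/2)
(R(-4, C(3))*(-12))*11 = ((2 + 5*(5 + 2*3**2)/2)*(-12))*11 = ((2 + 5*(5 + 2*9)/2)*(-12))*11 = ((2 + 5*(5 + 18)/2)*(-12))*11 = ((2 + (5/2)*23)*(-12))*11 = ((2 + 115/2)*(-12))*11 = ((119/2)*(-12))*11 = -714*11 = -7854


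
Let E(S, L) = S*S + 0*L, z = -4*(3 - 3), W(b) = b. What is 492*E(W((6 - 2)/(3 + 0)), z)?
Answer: 2624/3 ≈ 874.67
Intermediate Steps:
z = 0 (z = -4*0 = 0)
E(S, L) = S² (E(S, L) = S² + 0 = S²)
492*E(W((6 - 2)/(3 + 0)), z) = 492*((6 - 2)/(3 + 0))² = 492*(4/3)² = 492*(16/9) = 2624/3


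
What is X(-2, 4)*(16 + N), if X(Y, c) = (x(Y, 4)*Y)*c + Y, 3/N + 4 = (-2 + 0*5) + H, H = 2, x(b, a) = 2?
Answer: -549/2 ≈ -274.50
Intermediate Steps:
N = -3/4 (N = 3/(-4 + ((-2 + 0*5) + 2)) = 3/(-4 + ((-2 + 0) + 2)) = 3/(-4 + (-2 + 2)) = 3/(-4 + 0) = 3/(-4) = 3*(-1/4) = -3/4 ≈ -0.75000)
X(Y, c) = Y + 2*Y*c (X(Y, c) = (2*Y)*c + Y = 2*Y*c + Y = Y + 2*Y*c)
X(-2, 4)*(16 + N) = (-2*(1 + 2*4))*(16 - 3/4) = -2*(1 + 8)*(61/4) = -2*9*(61/4) = -18*61/4 = -549/2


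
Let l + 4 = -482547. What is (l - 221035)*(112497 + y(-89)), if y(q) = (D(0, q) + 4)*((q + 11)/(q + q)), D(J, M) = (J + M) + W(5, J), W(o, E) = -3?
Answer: -7042052260386/89 ≈ -7.9124e+10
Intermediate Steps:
l = -482551 (l = -4 - 482547 = -482551)
D(J, M) = -3 + J + M (D(J, M) = (J + M) - 3 = -3 + J + M)
y(q) = (1 + q)*(11 + q)/(2*q) (y(q) = ((-3 + 0 + q) + 4)*((q + 11)/(q + q)) = ((-3 + q) + 4)*((11 + q)/((2*q))) = (1 + q)*((11 + q)*(1/(2*q))) = (1 + q)*((11 + q)/(2*q)) = (1 + q)*(11 + q)/(2*q))
(l - 221035)*(112497 + y(-89)) = (-482551 - 221035)*(112497 + (6 + (½)*(-89) + (11/2)/(-89))) = -703586*(112497 + (6 - 89/2 + (11/2)*(-1/89))) = -703586*(112497 + (6 - 89/2 - 11/178)) = -703586*(112497 - 3432/89) = -703586*10008801/89 = -7042052260386/89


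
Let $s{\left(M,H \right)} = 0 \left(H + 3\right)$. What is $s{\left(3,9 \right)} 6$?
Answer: $0$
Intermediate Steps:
$s{\left(M,H \right)} = 0$ ($s{\left(M,H \right)} = 0 \left(3 + H\right) = 0$)
$s{\left(3,9 \right)} 6 = 0 \cdot 6 = 0$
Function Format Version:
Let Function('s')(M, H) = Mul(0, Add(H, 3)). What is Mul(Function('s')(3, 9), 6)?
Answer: 0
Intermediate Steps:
Function('s')(M, H) = 0 (Function('s')(M, H) = Mul(0, Add(3, H)) = 0)
Mul(Function('s')(3, 9), 6) = Mul(0, 6) = 0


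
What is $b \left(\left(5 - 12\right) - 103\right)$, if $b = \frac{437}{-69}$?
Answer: $\frac{2090}{3} \approx 696.67$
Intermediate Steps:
$b = - \frac{19}{3}$ ($b = 437 \left(- \frac{1}{69}\right) = - \frac{19}{3} \approx -6.3333$)
$b \left(\left(5 - 12\right) - 103\right) = - \frac{19 \left(\left(5 - 12\right) - 103\right)}{3} = - \frac{19 \left(-7 - 103\right)}{3} = \left(- \frac{19}{3}\right) \left(-110\right) = \frac{2090}{3}$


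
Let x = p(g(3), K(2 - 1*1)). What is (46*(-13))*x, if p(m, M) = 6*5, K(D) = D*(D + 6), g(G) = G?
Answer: -17940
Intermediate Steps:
K(D) = D*(6 + D)
p(m, M) = 30
x = 30
(46*(-13))*x = (46*(-13))*30 = -598*30 = -17940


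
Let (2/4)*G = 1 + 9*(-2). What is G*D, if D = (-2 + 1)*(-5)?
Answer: -170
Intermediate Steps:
D = 5 (D = -1*(-5) = 5)
G = -34 (G = 2*(1 + 9*(-2)) = 2*(1 - 18) = 2*(-17) = -34)
G*D = -34*5 = -170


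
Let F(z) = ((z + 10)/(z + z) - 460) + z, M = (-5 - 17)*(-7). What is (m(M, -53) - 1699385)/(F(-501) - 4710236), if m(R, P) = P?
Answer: 130987452/363124531 ≈ 0.36072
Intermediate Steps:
M = 154 (M = -22*(-7) = 154)
F(z) = -460 + z + (10 + z)/(2*z) (F(z) = ((10 + z)/((2*z)) - 460) + z = ((10 + z)*(1/(2*z)) - 460) + z = ((10 + z)/(2*z) - 460) + z = (-460 + (10 + z)/(2*z)) + z = -460 + z + (10 + z)/(2*z))
(m(M, -53) - 1699385)/(F(-501) - 4710236) = (-53 - 1699385)/((-919/2 - 501 + 5/(-501)) - 4710236) = -1699438/((-919/2 - 501 + 5*(-1/501)) - 4710236) = -1699438/((-919/2 - 501 - 5/501) - 4710236) = -1699438/(-962431/1002 - 4710236) = -1699438/(-4720618903/1002) = -1699438*(-1002/4720618903) = 130987452/363124531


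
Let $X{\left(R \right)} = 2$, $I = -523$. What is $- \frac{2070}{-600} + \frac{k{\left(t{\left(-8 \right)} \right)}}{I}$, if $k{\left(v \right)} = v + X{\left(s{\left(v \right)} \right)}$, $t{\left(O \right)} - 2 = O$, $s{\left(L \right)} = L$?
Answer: $\frac{36167}{10460} \approx 3.4576$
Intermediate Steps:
$t{\left(O \right)} = 2 + O$
$k{\left(v \right)} = 2 + v$ ($k{\left(v \right)} = v + 2 = 2 + v$)
$- \frac{2070}{-600} + \frac{k{\left(t{\left(-8 \right)} \right)}}{I} = - \frac{2070}{-600} + \frac{2 + \left(2 - 8\right)}{-523} = \left(-2070\right) \left(- \frac{1}{600}\right) + \left(2 - 6\right) \left(- \frac{1}{523}\right) = \frac{69}{20} - - \frac{4}{523} = \frac{69}{20} + \frac{4}{523} = \frac{36167}{10460}$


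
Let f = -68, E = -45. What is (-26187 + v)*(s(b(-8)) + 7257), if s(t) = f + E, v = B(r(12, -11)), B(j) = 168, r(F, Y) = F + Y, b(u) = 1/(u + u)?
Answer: -185879736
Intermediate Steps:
b(u) = 1/(2*u)
v = 168
s(t) = -113 (s(t) = -68 - 45 = -113)
(-26187 + v)*(s(b(-8)) + 7257) = (-26187 + 168)*(-113 + 7257) = -26019*7144 = -185879736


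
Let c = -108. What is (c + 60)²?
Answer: 2304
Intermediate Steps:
(c + 60)² = (-108 + 60)² = (-48)² = 2304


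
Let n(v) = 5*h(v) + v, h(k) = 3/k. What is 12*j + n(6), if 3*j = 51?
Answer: 425/2 ≈ 212.50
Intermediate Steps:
n(v) = v + 15/v (n(v) = 5*(3/v) + v = 15/v + v = v + 15/v)
j = 17 (j = (⅓)*51 = 17)
12*j + n(6) = 12*17 + (6 + 15/6) = 204 + (6 + 15*(⅙)) = 204 + (6 + 5/2) = 204 + 17/2 = 425/2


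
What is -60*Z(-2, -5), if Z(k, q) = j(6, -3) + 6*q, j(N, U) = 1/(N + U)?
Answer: 1780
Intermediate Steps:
Z(k, q) = ⅓ + 6*q (Z(k, q) = 1/(6 - 3) + 6*q = 1/3 + 6*q = ⅓ + 6*q)
-60*Z(-2, -5) = -60*(⅓ + 6*(-5)) = -60*(⅓ - 30) = -60*(-89/3) = 1780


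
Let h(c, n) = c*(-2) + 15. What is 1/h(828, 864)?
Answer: -1/1641 ≈ -0.00060938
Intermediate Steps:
h(c, n) = 15 - 2*c (h(c, n) = -2*c + 15 = 15 - 2*c)
1/h(828, 864) = 1/(15 - 2*828) = 1/(15 - 1656) = 1/(-1641) = -1/1641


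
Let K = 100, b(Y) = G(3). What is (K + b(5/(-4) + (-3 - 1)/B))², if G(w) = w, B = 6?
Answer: 10609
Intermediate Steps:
b(Y) = 3
(K + b(5/(-4) + (-3 - 1)/B))² = (100 + 3)² = 103² = 10609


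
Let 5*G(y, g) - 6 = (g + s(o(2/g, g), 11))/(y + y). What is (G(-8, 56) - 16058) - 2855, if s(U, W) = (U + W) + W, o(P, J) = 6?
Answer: -378257/20 ≈ -18913.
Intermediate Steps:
s(U, W) = U + 2*W
G(y, g) = 6/5 + (28 + g)/(10*y) (G(y, g) = 6/5 + ((g + (6 + 2*11))/(y + y))/5 = 6/5 + ((g + (6 + 22))/((2*y)))/5 = 6/5 + ((g + 28)*(1/(2*y)))/5 = 6/5 + ((28 + g)*(1/(2*y)))/5 = 6/5 + ((28 + g)/(2*y))/5 = 6/5 + (28 + g)/(10*y))
(G(-8, 56) - 16058) - 2855 = ((⅒)*(28 + 56 + 12*(-8))/(-8) - 16058) - 2855 = ((⅒)*(-⅛)*(28 + 56 - 96) - 16058) - 2855 = ((⅒)*(-⅛)*(-12) - 16058) - 2855 = (3/20 - 16058) - 2855 = -321157/20 - 2855 = -378257/20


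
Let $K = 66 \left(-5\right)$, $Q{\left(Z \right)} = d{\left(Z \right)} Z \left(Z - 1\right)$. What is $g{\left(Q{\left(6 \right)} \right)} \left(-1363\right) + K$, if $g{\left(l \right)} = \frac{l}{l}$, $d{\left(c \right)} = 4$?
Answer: $-1693$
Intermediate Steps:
$Q{\left(Z \right)} = 4 Z \left(-1 + Z\right)$ ($Q{\left(Z \right)} = 4 Z \left(Z - 1\right) = 4 Z \left(-1 + Z\right)$)
$g{\left(l \right)} = 1$
$K = -330$
$g{\left(Q{\left(6 \right)} \right)} \left(-1363\right) + K = 1 \left(-1363\right) - 330 = -1363 - 330 = -1693$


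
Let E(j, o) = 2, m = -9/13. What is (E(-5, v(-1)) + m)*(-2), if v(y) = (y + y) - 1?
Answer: -34/13 ≈ -2.6154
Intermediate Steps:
m = -9/13 (m = -9*1/13 = -9/13 ≈ -0.69231)
v(y) = -1 + 2*y (v(y) = 2*y - 1 = -1 + 2*y)
(E(-5, v(-1)) + m)*(-2) = (2 - 9/13)*(-2) = (17/13)*(-2) = -34/13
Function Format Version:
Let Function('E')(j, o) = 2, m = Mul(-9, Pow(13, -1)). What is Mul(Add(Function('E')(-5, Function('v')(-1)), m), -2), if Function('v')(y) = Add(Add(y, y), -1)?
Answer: Rational(-34, 13) ≈ -2.6154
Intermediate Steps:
m = Rational(-9, 13) (m = Mul(-9, Rational(1, 13)) = Rational(-9, 13) ≈ -0.69231)
Function('v')(y) = Add(-1, Mul(2, y)) (Function('v')(y) = Add(Mul(2, y), -1) = Add(-1, Mul(2, y)))
Mul(Add(Function('E')(-5, Function('v')(-1)), m), -2) = Mul(Add(2, Rational(-9, 13)), -2) = Mul(Rational(17, 13), -2) = Rational(-34, 13)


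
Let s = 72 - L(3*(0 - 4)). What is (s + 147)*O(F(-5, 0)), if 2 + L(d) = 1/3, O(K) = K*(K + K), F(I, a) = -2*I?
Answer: 132400/3 ≈ 44133.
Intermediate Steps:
O(K) = 2*K² (O(K) = K*(2*K) = 2*K²)
L(d) = -5/3 (L(d) = -2 + 1/3 = -2 + ⅓ = -5/3)
s = 221/3 (s = 72 - 1*(-5/3) = 72 + 5/3 = 221/3 ≈ 73.667)
(s + 147)*O(F(-5, 0)) = (221/3 + 147)*(2*(-2*(-5))²) = 662*(2*10²)/3 = 662*(2*100)/3 = (662/3)*200 = 132400/3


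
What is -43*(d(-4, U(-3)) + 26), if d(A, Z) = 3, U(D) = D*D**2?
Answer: -1247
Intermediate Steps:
U(D) = D**3
-43*(d(-4, U(-3)) + 26) = -43*(3 + 26) = -43*29 = -1247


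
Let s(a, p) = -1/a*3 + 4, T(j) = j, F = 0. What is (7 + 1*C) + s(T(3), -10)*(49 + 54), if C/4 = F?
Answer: 316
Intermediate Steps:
C = 0 (C = 4*0 = 0)
s(a, p) = 4 - 3/a (s(a, p) = -3/a + 4 = 4 - 3/a)
(7 + 1*C) + s(T(3), -10)*(49 + 54) = (7 + 1*0) + (4 - 3/3)*(49 + 54) = (7 + 0) + (4 - 3*⅓)*103 = 7 + (4 - 1)*103 = 7 + 3*103 = 7 + 309 = 316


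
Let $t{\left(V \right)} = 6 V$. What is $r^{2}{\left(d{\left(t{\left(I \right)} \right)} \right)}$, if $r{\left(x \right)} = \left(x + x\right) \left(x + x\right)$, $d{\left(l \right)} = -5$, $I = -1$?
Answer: $10000$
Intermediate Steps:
$r{\left(x \right)} = 4 x^{2}$ ($r{\left(x \right)} = 2 x 2 x = 4 x^{2}$)
$r^{2}{\left(d{\left(t{\left(I \right)} \right)} \right)} = \left(4 \left(-5\right)^{2}\right)^{2} = \left(4 \cdot 25\right)^{2} = 100^{2} = 10000$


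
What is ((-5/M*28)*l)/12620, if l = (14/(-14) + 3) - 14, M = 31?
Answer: 84/19561 ≈ 0.0042943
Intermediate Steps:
l = -12 (l = (14*(-1/14) + 3) - 14 = (-1 + 3) - 14 = 2 - 14 = -12)
((-5/M*28)*l)/12620 = ((-5/31*28)*(-12))/12620 = ((-5*1/31*28)*(-12))*(1/12620) = (-5/31*28*(-12))*(1/12620) = -140/31*(-12)*(1/12620) = (1680/31)*(1/12620) = 84/19561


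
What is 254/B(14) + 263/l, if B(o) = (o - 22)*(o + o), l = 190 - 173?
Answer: 27297/1904 ≈ 14.337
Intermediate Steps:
l = 17
B(o) = 2*o*(-22 + o) (B(o) = (-22 + o)*(2*o) = 2*o*(-22 + o))
254/B(14) + 263/l = 254/((2*14*(-22 + 14))) + 263/17 = 254/((2*14*(-8))) + 263*(1/17) = 254/(-224) + 263/17 = 254*(-1/224) + 263/17 = -127/112 + 263/17 = 27297/1904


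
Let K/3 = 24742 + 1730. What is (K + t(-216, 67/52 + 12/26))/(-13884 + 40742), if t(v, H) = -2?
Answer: 39707/13429 ≈ 2.9568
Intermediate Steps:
K = 79416 (K = 3*(24742 + 1730) = 3*26472 = 79416)
(K + t(-216, 67/52 + 12/26))/(-13884 + 40742) = (79416 - 2)/(-13884 + 40742) = 79414/26858 = 79414*(1/26858) = 39707/13429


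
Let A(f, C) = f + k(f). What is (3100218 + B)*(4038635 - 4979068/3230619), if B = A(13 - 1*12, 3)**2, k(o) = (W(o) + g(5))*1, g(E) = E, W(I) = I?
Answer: 40450070181948961199/3230619 ≈ 1.2521e+13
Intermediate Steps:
k(o) = 5 + o (k(o) = (o + 5)*1 = (5 + o)*1 = 5 + o)
A(f, C) = 5 + 2*f (A(f, C) = f + (5 + f) = 5 + 2*f)
B = 49 (B = (5 + 2*(13 - 1*12))**2 = (5 + 2*(13 - 12))**2 = (5 + 2*1)**2 = (5 + 2)**2 = 7**2 = 49)
(3100218 + B)*(4038635 - 4979068/3230619) = (3100218 + 49)*(4038635 - 4979068/3230619) = 3100267*(4038635 - 4979068*1/3230619) = 3100267*(4038635 - 4979068/3230619) = 3100267*(13047285985997/3230619) = 40450070181948961199/3230619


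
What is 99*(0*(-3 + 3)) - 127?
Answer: -127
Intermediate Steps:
99*(0*(-3 + 3)) - 127 = 99*(0*0) - 127 = 99*0 - 127 = 0 - 127 = -127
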